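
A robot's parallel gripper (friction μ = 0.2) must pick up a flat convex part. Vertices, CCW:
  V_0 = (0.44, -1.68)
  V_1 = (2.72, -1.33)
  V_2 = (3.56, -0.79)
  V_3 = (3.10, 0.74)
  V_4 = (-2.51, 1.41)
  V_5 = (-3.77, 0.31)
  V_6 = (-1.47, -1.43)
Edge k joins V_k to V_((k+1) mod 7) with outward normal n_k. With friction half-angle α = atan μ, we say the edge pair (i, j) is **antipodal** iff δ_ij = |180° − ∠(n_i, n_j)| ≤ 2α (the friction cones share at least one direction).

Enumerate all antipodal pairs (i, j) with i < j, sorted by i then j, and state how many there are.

count = 3; pairs: (0,3), (1,4), (3,6)

α = atan 0.2 = 11.31°;  2α = 22.62°
n_0 = (+0.1517, -0.9884)
n_1 = (+0.5408, -0.8412)
n_2 = (+0.9577, +0.2879)
n_3 = (+0.1186, +0.9929)
n_4 = (-0.6577, +0.7533)
n_5 = (-0.6033, -0.7975)
n_6 = (-0.1298, -0.9915)
  (0,1): δ = 155.99°  ·
  (0,2): δ = 81.99°  ·
  (0,3): δ = 15.54°  ✓
  (0,4): δ = 32.39°  ·
  (0,5): δ = 134.16°  ·
  (0,6): δ = 163.82°  ·
  (1,2): δ = 106.00°  ·
  (1,3): δ = 39.55°  ·
  (1,4): δ = 8.39°  ✓
  (1,5): δ = 110.16°  ·
  (1,6): δ = 139.81°  ·
  (2,3): δ = 113.54°  ·
  (2,4): δ = 65.61°  ·
  (2,5): δ = 36.16°  ·
  (2,6): δ = 65.81°  ·
  (3,4): δ = 132.07°  ·
  (3,5): δ = 30.30°  ·
  (3,6): δ = 0.65°  ✓
  (4,5): δ = 78.23°  ·
  (4,6): δ = 48.58°  ·
  (5,6): δ = 150.35°  ·
antipodal pairs: 3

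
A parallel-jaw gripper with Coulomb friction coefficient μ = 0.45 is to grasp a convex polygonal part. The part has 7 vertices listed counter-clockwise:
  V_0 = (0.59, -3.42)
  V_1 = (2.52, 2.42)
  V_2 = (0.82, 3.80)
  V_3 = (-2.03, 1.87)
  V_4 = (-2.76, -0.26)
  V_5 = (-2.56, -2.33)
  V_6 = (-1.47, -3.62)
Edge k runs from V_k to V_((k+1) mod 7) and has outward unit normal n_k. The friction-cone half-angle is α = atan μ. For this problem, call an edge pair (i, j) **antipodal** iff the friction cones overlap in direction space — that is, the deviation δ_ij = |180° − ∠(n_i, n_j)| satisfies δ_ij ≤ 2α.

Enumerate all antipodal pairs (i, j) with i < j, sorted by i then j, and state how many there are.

α = atan 0.45 = 24.23°;  2α = 48.46°
n_0 = (+0.9495, -0.3138)
n_1 = (+0.6302, +0.7764)
n_2 = (-0.5607, +0.8280)
n_3 = (-0.9460, +0.3242)
n_4 = (-0.9954, -0.0962)
n_5 = (-0.7638, -0.6454)
n_6 = (+0.0966, -0.9953)
  (0,1): δ = 110.78°  ·
  (0,2): δ = 37.61°  ✓
  (0,3): δ = 0.63°  ✓
  (0,4): δ = 23.81°  ✓
  (0,5): δ = 58.48°  ·
  (0,6): δ = 113.83°  ·
  (1,2): δ = 106.83°  ·
  (1,3): δ = 69.85°  ·
  (1,4): δ = 45.41°  ✓
  (1,5): δ = 10.74°  ✓
  (1,6): δ = 44.61°  ✓
  (2,3): δ = 143.02°  ·
  (2,4): δ = 118.59°  ·
  (2,5): δ = 83.91°  ·
  (2,6): δ = 28.56°  ✓
  (3,4): δ = 155.56°  ·
  (3,5): δ = 120.89°  ·
  (3,6): δ = 65.54°  ·
  (4,5): δ = 145.32°  ·
  (4,6): δ = 89.97°  ·
  (5,6): δ = 124.65°  ·
antipodal pairs: 7

count = 7; pairs: (0,2), (0,3), (0,4), (1,4), (1,5), (1,6), (2,6)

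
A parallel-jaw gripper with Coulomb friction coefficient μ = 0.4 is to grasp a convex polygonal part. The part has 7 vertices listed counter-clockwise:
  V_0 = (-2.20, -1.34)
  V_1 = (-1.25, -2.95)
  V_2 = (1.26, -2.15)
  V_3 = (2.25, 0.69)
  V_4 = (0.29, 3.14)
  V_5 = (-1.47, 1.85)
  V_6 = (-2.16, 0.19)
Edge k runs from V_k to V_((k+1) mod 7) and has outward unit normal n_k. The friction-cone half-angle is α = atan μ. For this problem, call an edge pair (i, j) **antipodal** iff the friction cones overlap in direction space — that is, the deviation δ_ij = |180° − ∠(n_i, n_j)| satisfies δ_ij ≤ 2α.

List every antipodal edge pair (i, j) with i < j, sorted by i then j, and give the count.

count = 6; pairs: (0,3), (1,4), (2,4), (2,5), (2,6), (3,6)

α = atan 0.4 = 21.80°;  2α = 43.60°
n_0 = (-0.8612, -0.5082)
n_1 = (+0.3037, -0.9528)
n_2 = (+0.9443, -0.3292)
n_3 = (+0.7809, +0.6247)
n_4 = (-0.5912, +0.8066)
n_5 = (-0.9234, +0.3838)
n_6 = (-0.9997, +0.0261)
  (0,1): δ = 102.86°  ·
  (0,2): δ = 49.76°  ·
  (0,3): δ = 8.12°  ✓
  (0,4): δ = 95.70°  ·
  (0,5): δ = 126.89°  ·
  (0,6): δ = 147.96°  ·
  (1,2): δ = 126.90°  ·
  (1,3): δ = 69.02°  ·
  (1,4): δ = 18.56°  ✓
  (1,5): δ = 49.75°  ·
  (1,6): δ = 70.82°  ·
  (2,3): δ = 122.12°  ·
  (2,4): δ = 34.54°  ✓
  (2,5): δ = 3.35°  ✓
  (2,6): δ = 17.72°  ✓
  (3,4): δ = 92.42°  ·
  (3,5): δ = 61.23°  ·
  (3,6): δ = 40.16°  ✓
  (4,5): δ = 148.81°  ·
  (4,6): δ = 127.74°  ·
  (5,6): δ = 158.93°  ·
antipodal pairs: 6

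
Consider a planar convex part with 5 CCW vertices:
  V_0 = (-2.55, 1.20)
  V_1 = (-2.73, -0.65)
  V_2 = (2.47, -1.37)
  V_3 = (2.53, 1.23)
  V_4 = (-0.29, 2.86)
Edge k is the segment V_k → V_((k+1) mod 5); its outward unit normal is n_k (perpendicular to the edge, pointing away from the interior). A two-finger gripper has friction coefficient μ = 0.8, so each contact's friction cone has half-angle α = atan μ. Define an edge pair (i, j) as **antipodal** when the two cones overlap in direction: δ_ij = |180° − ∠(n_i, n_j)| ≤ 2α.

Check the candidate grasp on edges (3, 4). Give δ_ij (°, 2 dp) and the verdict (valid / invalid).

δ = 113.67°, invalid

α = atan 0.8 = 38.66°;  2α = 77.32°
edge 3: e_3 = (-2.82, +1.63);  n_3 = (+0.5004, +0.8658)
edge 4: e_4 = (-2.26, -1.66);  n_4 = (-0.5920, +0.8060)
∠(n_3, n_4) = 66.33°
δ = |180° − 66.33°| = 113.67°
113.67° > 2α = 77.32°  →  invalid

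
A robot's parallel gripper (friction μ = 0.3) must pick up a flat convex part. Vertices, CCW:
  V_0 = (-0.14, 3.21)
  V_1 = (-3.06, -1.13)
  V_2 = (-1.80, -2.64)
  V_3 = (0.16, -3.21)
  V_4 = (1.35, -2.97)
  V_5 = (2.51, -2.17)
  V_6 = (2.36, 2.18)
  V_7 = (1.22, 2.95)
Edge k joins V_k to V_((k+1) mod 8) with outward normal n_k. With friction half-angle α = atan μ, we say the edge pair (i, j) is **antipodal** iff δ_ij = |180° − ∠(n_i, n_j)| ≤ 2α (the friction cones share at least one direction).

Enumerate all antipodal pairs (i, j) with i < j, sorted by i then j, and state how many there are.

α = atan 0.3 = 16.70°;  2α = 33.40°
n_0 = (-0.8297, +0.5582)
n_1 = (-0.7678, -0.6407)
n_2 = (-0.2792, -0.9602)
n_3 = (+0.1977, -0.9803)
n_4 = (+0.5677, -0.8232)
n_5 = (+0.9994, +0.0345)
n_6 = (+0.5597, +0.8287)
n_7 = (+0.1878, +0.9822)
  (0,1): δ = 106.22°  ·
  (0,2): δ = 72.28°  ·
  (0,3): δ = 44.66°  ·
  (0,4): δ = 21.47°  ✓
  (0,5): δ = 35.91°  ·
  (0,6): δ = 89.90°  ·
  (0,7): δ = 113.11°  ·
  (1,2): δ = 146.06°  ·
  (1,3): δ = 118.44°  ·
  (1,4): δ = 95.25°  ·
  (1,5): δ = 37.87°  ·
  (1,6): δ = 16.12°  ✓
  (1,7): δ = 39.33°  ·
  (2,3): δ = 152.38°  ·
  (2,4): δ = 129.19°  ·
  (2,5): δ = 71.81°  ·
  (2,6): δ = 17.82°  ✓
  (2,7): δ = 5.39°  ✓
  (3,4): δ = 156.81°  ·
  (3,5): δ = 99.43°  ·
  (3,6): δ = 45.44°  ·
  (3,7): δ = 22.23°  ✓
  (4,5): δ = 122.62°  ·
  (4,6): δ = 68.63°  ·
  (4,7): δ = 45.42°  ·
  (5,6): δ = 126.01°  ·
  (5,7): δ = 102.80°  ·
  (6,7): δ = 156.79°  ·
antipodal pairs: 5

count = 5; pairs: (0,4), (1,6), (2,6), (2,7), (3,7)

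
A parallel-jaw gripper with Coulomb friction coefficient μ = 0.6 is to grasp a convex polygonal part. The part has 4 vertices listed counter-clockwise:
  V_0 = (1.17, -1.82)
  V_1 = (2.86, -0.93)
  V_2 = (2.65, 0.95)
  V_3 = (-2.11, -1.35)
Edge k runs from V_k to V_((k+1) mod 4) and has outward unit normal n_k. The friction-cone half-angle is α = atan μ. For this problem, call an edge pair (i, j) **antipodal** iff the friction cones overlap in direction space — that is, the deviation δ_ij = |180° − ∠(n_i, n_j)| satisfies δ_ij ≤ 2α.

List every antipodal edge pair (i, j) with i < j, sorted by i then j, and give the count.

count = 2; pairs: (0,2), (2,3)

α = atan 0.6 = 30.96°;  2α = 61.93°
n_0 = (+0.4660, -0.8848)
n_1 = (+0.9938, +0.1110)
n_2 = (-0.4351, +0.9004)
n_3 = (-0.1418, -0.9899)
  (0,1): δ = 111.40°  ·
  (0,2): δ = 1.98°  ✓
  (0,3): δ = 144.07°  ·
  (1,2): δ = 70.58°  ·
  (1,3): δ = 75.47°  ·
  (2,3): δ = 33.94°  ✓
antipodal pairs: 2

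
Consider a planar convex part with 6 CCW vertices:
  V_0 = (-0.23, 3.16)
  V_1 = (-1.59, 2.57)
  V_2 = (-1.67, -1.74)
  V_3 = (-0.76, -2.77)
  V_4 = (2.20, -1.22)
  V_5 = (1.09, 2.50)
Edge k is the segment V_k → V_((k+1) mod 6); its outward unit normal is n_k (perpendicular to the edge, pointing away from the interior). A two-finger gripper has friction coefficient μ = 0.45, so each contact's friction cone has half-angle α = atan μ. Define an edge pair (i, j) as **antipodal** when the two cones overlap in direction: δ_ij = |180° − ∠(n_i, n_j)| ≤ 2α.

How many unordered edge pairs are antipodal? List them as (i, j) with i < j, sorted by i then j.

count = 4; pairs: (0,3), (1,4), (2,4), (2,5)

α = atan 0.45 = 24.23°;  2α = 48.46°
n_0 = (-0.3980, +0.9174)
n_1 = (-0.9998, +0.0186)
n_2 = (-0.7494, -0.6621)
n_3 = (+0.4639, -0.8859)
n_4 = (+0.9583, +0.2859)
n_5 = (+0.4472, +0.8944)
  (0,1): δ = 114.52°  ·
  (0,2): δ = 71.99°  ·
  (0,3): δ = 4.19°  ✓
  (0,4): δ = 83.16°  ·
  (0,5): δ = 129.98°  ·
  (1,2): δ = 137.48°  ·
  (1,3): δ = 61.30°  ·
  (1,4): δ = 17.68°  ✓
  (1,5): δ = 64.50°  ·
  (2,3): δ = 103.82°  ·
  (2,4): δ = 24.85°  ✓
  (2,5): δ = 21.97°  ✓
  (3,4): δ = 101.02°  ·
  (3,5): δ = 54.20°  ·
  (4,5): δ = 133.18°  ·
antipodal pairs: 4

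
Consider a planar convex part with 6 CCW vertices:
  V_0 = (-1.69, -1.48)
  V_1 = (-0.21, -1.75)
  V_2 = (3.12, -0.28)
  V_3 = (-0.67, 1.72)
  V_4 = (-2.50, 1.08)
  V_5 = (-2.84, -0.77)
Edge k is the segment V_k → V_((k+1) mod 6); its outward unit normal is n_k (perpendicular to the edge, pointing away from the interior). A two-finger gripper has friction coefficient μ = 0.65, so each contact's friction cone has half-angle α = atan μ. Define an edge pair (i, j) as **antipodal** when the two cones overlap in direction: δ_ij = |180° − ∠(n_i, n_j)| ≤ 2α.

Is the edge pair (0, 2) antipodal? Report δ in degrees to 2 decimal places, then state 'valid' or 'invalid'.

α = atan 0.65 = 33.02°;  2α = 66.05°
edge 0: e_0 = (+1.48, -0.27);  n_0 = (-0.1795, -0.9838)
edge 2: e_2 = (-3.79, +2.00);  n_2 = (+0.4667, +0.8844)
∠(n_0, n_2) = 162.52°
δ = |180° − 162.52°| = 17.48°
17.48° ≤ 2α = 66.05°  →  valid

δ = 17.48°, valid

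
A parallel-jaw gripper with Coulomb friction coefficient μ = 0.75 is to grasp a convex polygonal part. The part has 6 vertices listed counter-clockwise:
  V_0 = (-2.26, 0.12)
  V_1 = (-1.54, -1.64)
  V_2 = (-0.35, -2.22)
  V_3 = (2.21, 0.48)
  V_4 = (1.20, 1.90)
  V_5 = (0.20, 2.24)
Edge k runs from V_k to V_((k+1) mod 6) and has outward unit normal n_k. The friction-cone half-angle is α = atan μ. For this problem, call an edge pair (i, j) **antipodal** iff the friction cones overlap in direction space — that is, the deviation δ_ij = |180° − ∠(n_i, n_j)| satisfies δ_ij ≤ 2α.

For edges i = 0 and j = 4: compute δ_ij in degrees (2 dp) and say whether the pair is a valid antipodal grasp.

α = atan 0.75 = 36.87°;  2α = 73.74°
edge 0: e_0 = (+0.72, -1.76);  n_0 = (-0.9255, -0.3786)
edge 4: e_4 = (-1.00, +0.34);  n_4 = (+0.3219, +0.9468)
∠(n_0, n_4) = 131.03°
δ = |180° − 131.03°| = 48.97°
48.97° ≤ 2α = 73.74°  →  valid

δ = 48.97°, valid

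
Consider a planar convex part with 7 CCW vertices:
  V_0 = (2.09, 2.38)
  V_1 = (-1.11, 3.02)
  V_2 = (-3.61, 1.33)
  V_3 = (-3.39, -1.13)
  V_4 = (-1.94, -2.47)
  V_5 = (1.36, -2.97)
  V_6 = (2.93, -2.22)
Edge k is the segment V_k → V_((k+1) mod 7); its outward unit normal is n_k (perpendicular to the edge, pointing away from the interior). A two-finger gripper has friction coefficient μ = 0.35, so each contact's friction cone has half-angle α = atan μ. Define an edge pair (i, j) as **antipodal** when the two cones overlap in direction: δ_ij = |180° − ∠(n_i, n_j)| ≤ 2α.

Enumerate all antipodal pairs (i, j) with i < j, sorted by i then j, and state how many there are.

count = 6; pairs: (0,3), (0,4), (0,5), (1,5), (2,6), (3,6)

α = atan 0.35 = 19.29°;  2α = 38.58°
n_0 = (+0.1961, +0.9806)
n_1 = (-0.5600, +0.8285)
n_2 = (-0.9960, -0.0891)
n_3 = (-0.6787, -0.7344)
n_4 = (-0.1498, -0.9887)
n_5 = (+0.4310, -0.9023)
n_6 = (+0.9837, +0.1796)
  (0,1): δ = 134.63°  ·
  (0,2): δ = 73.58°  ·
  (0,3): δ = 31.43°  ✓
  (0,4): δ = 2.69°  ✓
  (0,5): δ = 36.84°  ✓
  (0,6): δ = 111.66°  ·
  (1,2): δ = 118.95°  ·
  (1,3): δ = 76.80°  ·
  (1,4): δ = 42.67°  ·
  (1,5): δ = 8.52°  ✓
  (1,6): δ = 66.29°  ·
  (2,3): δ = 137.85°  ·
  (2,4): δ = 103.73°  ·
  (2,5): δ = 69.58°  ·
  (2,6): δ = 5.24°  ✓
  (3,4): δ = 145.87°  ·
  (3,5): δ = 111.72°  ·
  (3,6): δ = 36.91°  ✓
  (4,5): δ = 145.85°  ·
  (4,6): δ = 71.04°  ·
  (5,6): δ = 105.19°  ·
antipodal pairs: 6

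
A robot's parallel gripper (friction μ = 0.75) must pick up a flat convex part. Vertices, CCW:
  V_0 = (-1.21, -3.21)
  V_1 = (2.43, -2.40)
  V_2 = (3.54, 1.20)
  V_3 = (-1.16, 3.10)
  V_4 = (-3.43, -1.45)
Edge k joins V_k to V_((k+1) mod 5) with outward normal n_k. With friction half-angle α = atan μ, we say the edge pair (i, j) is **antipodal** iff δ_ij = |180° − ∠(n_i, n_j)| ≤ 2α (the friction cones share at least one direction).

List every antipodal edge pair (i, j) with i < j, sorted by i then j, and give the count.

count = 5; pairs: (0,2), (0,3), (1,3), (1,4), (2,4)

α = atan 0.75 = 36.87°;  2α = 73.74°
n_0 = (+0.2172, -0.9761)
n_1 = (+0.9556, -0.2946)
n_2 = (+0.3748, +0.9271)
n_3 = (-0.8948, +0.4464)
n_4 = (-0.6212, -0.7836)
  (0,1): δ = 119.68°  ·
  (0,2): δ = 34.56°  ✓
  (0,3): δ = 50.94°  ✓
  (0,4): δ = 129.05°  ·
  (1,2): δ = 94.88°  ·
  (1,3): δ = 9.38°  ✓
  (1,4): δ = 68.73°  ✓
  (2,3): δ = 94.50°  ·
  (2,4): δ = 16.40°  ✓
  (3,4): δ = 101.89°  ·
antipodal pairs: 5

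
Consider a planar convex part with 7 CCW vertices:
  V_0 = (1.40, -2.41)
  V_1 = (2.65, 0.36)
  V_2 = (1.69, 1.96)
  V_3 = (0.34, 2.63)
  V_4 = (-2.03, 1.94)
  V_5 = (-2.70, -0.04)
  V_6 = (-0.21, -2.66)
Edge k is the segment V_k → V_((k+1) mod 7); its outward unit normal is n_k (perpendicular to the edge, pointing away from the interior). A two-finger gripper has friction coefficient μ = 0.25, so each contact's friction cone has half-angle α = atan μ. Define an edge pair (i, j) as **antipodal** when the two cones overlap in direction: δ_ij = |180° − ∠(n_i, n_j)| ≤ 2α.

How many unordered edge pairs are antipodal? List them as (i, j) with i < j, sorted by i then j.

count = 4; pairs: (0,4), (1,5), (2,5), (3,6)

α = atan 0.25 = 14.04°;  2α = 28.07°
n_0 = (+0.9115, -0.4113)
n_1 = (+0.8575, +0.5145)
n_2 = (+0.4446, +0.8958)
n_3 = (-0.2795, +0.9601)
n_4 = (-0.9472, +0.3205)
n_5 = (-0.7249, -0.6889)
n_6 = (+0.1534, -0.9882)
  (0,1): δ = 124.75°  ·
  (0,2): δ = 92.11°  ·
  (0,3): δ = 49.48°  ·
  (0,4): δ = 5.59°  ✓
  (0,5): δ = 67.83°  ·
  (0,6): δ = 123.11°  ·
  (1,2): δ = 147.36°  ·
  (1,3): δ = 104.73°  ·
  (1,4): δ = 49.66°  ·
  (1,5): δ = 12.58°  ✓
  (1,6): δ = 67.86°  ·
  (2,3): δ = 137.37°  ·
  (2,4): δ = 82.30°  ·
  (2,5): δ = 20.06°  ✓
  (2,6): δ = 35.22°  ·
  (3,4): δ = 124.93°  ·
  (3,5): δ = 62.69°  ·
  (3,6): δ = 7.41°  ✓
  (4,5): δ = 117.76°  ·
  (4,6): δ = 62.48°  ·
  (5,6): δ = 124.72°  ·
antipodal pairs: 4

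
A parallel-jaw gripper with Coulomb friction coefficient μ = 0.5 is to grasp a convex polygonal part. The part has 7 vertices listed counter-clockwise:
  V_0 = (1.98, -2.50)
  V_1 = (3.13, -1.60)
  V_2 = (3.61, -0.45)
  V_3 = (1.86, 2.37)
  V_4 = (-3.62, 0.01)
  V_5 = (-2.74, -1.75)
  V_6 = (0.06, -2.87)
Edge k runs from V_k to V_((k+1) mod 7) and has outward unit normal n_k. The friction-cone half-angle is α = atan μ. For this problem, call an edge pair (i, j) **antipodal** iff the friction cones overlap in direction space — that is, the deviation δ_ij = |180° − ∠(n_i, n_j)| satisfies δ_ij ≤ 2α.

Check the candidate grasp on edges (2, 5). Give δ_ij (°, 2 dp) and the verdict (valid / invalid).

δ = 36.38°, valid

α = atan 0.5 = 26.57°;  2α = 53.13°
edge 2: e_2 = (-1.75, +2.82);  n_2 = (+0.8497, +0.5273)
edge 5: e_5 = (+2.80, -1.12);  n_5 = (-0.3714, -0.9285)
∠(n_2, n_5) = 143.62°
δ = |180° − 143.62°| = 36.38°
36.38° ≤ 2α = 53.13°  →  valid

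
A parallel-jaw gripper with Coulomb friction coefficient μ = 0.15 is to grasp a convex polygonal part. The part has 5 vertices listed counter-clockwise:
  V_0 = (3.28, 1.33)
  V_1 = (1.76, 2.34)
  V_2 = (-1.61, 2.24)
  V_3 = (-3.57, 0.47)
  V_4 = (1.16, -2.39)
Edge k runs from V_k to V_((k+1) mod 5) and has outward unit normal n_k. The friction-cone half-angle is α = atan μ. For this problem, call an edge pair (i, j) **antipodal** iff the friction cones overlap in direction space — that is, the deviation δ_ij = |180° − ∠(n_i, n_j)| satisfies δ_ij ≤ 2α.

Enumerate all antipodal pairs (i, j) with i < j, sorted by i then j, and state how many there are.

count = 1; pairs: (0,3)

α = atan 0.15 = 8.53°;  2α = 17.06°
n_0 = (+0.5534, +0.8329)
n_1 = (-0.0297, +0.9996)
n_2 = (-0.6702, +0.7422)
n_3 = (-0.5174, -0.8557)
n_4 = (+0.8688, -0.4951)
  (0,1): δ = 144.70°  ·
  (0,2): δ = 104.31°  ·
  (0,3): δ = 2.44°  ✓
  (0,4): δ = 93.92°  ·
  (1,2): δ = 139.62°  ·
  (1,3): δ = 32.86°  ·
  (1,4): δ = 58.62°  ·
  (2,3): δ = 73.24°  ·
  (2,4): δ = 18.24°  ·
  (3,4): δ = 88.52°  ·
antipodal pairs: 1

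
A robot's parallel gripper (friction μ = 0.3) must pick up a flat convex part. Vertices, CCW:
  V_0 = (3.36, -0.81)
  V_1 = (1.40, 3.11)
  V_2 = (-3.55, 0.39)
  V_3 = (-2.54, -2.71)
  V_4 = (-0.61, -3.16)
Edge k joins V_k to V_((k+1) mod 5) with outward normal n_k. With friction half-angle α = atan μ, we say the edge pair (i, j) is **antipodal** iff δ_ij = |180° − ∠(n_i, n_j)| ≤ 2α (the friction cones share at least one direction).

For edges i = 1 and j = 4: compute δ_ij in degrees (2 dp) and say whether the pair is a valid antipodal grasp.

δ = 1.83°, valid

α = atan 0.3 = 16.70°;  2α = 33.40°
edge 1: e_1 = (-4.95, -2.72);  n_1 = (-0.4816, +0.8764)
edge 4: e_4 = (+3.97, +2.35);  n_4 = (+0.5094, -0.8605)
∠(n_1, n_4) = 178.17°
δ = |180° − 178.17°| = 1.83°
1.83° ≤ 2α = 33.40°  →  valid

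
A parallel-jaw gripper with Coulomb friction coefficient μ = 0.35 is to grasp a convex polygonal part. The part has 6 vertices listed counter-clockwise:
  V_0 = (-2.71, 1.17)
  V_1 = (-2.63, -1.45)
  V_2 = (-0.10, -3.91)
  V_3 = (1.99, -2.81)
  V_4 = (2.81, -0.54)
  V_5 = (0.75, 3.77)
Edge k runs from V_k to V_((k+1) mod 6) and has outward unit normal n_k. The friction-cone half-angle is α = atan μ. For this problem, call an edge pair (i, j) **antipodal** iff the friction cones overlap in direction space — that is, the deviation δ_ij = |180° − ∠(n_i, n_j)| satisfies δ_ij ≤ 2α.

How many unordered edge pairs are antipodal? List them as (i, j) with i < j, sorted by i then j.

count = 5; pairs: (0,3), (0,4), (1,4), (2,5), (3,5)

α = atan 0.35 = 19.29°;  2α = 38.58°
n_0 = (-0.9995, -0.0305)
n_1 = (-0.6971, -0.7170)
n_2 = (+0.4657, -0.8849)
n_3 = (+0.9405, -0.3397)
n_4 = (+0.9022, +0.4312)
n_5 = (-0.6007, +0.7994)
  (0,1): δ = 135.95°  ·
  (0,2): δ = 63.99°  ·
  (0,3): δ = 21.61°  ✓
  (0,4): δ = 23.80°  ✓
  (0,5): δ = 125.17°  ·
  (1,2): δ = 108.05°  ·
  (1,3): δ = 65.67°  ·
  (1,4): δ = 20.26°  ✓
  (1,5): δ = 81.12°  ·
  (2,3): δ = 137.62°  ·
  (2,4): δ = 92.21°  ·
  (2,5): δ = 9.16°  ✓
  (3,4): δ = 134.59°  ·
  (3,5): δ = 33.22°  ✓
  (4,5): δ = 78.62°  ·
antipodal pairs: 5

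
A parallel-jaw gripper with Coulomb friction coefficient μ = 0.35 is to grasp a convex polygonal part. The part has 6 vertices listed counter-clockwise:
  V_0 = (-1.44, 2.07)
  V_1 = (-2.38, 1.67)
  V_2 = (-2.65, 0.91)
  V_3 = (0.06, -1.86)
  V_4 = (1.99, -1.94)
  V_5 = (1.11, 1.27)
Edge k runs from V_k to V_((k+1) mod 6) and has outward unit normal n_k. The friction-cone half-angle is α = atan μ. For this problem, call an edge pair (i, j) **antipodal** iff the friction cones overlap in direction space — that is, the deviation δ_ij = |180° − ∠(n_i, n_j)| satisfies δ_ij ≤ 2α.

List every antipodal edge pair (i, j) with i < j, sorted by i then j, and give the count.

count = 5; pairs: (0,3), (1,4), (2,4), (2,5), (3,5)

α = atan 0.35 = 19.29°;  2α = 38.58°
n_0 = (-0.3916, +0.9202)
n_1 = (-0.9423, +0.3348)
n_2 = (-0.7148, -0.6993)
n_3 = (-0.0414, -0.9991)
n_4 = (+0.9644, +0.2644)
n_5 = (+0.2993, +0.9541)
  (0,1): δ = 132.61°  ·
  (0,2): δ = 68.68°  ·
  (0,3): δ = 25.42°  ✓
  (0,4): δ = 82.28°  ·
  (0,5): δ = 139.53°  ·
  (1,2): δ = 116.07°  ·
  (1,3): δ = 72.82°  ·
  (1,4): δ = 34.89°  ✓
  (1,5): δ = 92.14°  ·
  (2,3): δ = 136.75°  ·
  (2,4): δ = 29.04°  ✓
  (2,5): δ = 28.21°  ✓
  (3,4): δ = 72.30°  ·
  (3,5): δ = 15.04°  ✓
  (4,5): δ = 122.75°  ·
antipodal pairs: 5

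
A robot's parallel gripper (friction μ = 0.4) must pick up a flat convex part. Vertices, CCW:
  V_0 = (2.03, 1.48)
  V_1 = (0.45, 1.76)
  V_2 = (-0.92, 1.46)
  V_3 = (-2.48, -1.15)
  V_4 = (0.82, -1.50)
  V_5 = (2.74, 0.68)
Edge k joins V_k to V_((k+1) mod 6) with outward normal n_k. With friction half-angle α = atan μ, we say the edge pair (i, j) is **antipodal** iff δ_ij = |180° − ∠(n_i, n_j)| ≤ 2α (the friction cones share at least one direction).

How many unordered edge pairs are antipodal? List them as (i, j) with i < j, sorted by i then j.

count = 5; pairs: (0,3), (1,3), (1,4), (2,4), (3,5)

α = atan 0.4 = 21.80°;  2α = 43.60°
n_0 = (+0.1745, +0.9847)
n_1 = (-0.2139, +0.9769)
n_2 = (-0.8584, +0.5130)
n_3 = (-0.1055, -0.9944)
n_4 = (+0.7504, -0.6609)
n_5 = (+0.7479, +0.6638)
  (0,1): δ = 157.60°  ·
  (0,2): δ = 110.82°  ·
  (0,3): δ = 4.00°  ✓
  (0,4): δ = 58.68°  ·
  (0,5): δ = 141.64°  ·
  (1,2): δ = 133.22°  ·
  (1,3): δ = 18.41°  ✓
  (1,4): δ = 36.28°  ✓
  (1,5): δ = 119.24°  ·
  (2,3): δ = 65.19°  ·
  (2,4): δ = 10.50°  ✓
  (2,5): δ = 72.46°  ·
  (3,4): δ = 125.32°  ·
  (3,5): δ = 42.36°  ✓
  (4,5): δ = 97.04°  ·
antipodal pairs: 5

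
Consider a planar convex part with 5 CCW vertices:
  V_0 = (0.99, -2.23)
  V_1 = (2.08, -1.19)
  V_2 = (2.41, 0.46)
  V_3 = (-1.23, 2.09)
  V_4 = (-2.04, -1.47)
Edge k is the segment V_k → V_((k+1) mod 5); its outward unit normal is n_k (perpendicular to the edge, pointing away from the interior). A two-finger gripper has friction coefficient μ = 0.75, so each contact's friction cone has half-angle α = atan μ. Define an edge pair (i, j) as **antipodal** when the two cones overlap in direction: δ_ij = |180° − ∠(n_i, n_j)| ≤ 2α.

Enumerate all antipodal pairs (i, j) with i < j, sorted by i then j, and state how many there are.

count = 4; pairs: (0,2), (0,3), (1,3), (2,4)

α = atan 0.75 = 36.87°;  2α = 73.74°
n_0 = (+0.6903, -0.7235)
n_1 = (+0.9806, -0.1961)
n_2 = (+0.4087, +0.9127)
n_3 = (-0.9751, +0.2219)
n_4 = (-0.2433, -0.9700)
  (0,1): δ = 144.97°  ·
  (0,2): δ = 67.78°  ✓
  (0,3): δ = 33.53°  ✓
  (0,4): δ = 122.26°  ·
  (1,2): δ = 102.81°  ·
  (1,3): δ = 1.51°  ✓
  (1,4): δ = 87.23°  ·
  (2,3): δ = 78.70°  ·
  (2,4): δ = 10.04°  ✓
  (3,4): δ = 91.26°  ·
antipodal pairs: 4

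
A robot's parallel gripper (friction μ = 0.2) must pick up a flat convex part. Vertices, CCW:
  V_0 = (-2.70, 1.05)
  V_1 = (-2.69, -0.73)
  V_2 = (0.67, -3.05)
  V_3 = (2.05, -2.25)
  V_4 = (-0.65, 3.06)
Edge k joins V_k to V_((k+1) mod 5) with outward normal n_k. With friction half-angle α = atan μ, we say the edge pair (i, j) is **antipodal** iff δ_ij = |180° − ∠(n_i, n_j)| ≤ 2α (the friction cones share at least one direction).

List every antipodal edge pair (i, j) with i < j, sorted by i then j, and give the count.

α = atan 0.2 = 11.31°;  2α = 22.62°
n_0 = (-1.0000, -0.0056)
n_1 = (-0.5682, -0.8229)
n_2 = (+0.5015, -0.8651)
n_3 = (+0.8914, +0.4532)
n_4 = (-0.7001, +0.7140)
  (0,1): δ = 124.95°  ·
  (0,2): δ = 60.22°  ·
  (0,3): δ = 26.63°  ·
  (0,4): δ = 134.11°  ·
  (1,2): δ = 115.27°  ·
  (1,3): δ = 28.42°  ·
  (1,4): δ = 79.06°  ·
  (2,3): δ = 93.15°  ·
  (2,4): δ = 14.33°  ✓
  (3,4): δ = 72.52°  ·
antipodal pairs: 1

count = 1; pairs: (2,4)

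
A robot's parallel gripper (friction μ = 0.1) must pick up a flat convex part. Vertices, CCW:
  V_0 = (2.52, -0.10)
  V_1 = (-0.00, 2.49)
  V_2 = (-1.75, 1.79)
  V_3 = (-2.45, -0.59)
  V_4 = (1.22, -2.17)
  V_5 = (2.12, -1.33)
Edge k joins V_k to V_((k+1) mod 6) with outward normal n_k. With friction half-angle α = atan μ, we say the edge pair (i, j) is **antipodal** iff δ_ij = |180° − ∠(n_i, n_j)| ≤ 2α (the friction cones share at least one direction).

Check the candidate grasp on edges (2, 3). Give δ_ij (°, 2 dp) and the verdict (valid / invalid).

δ = 96.90°, invalid

α = atan 0.1 = 5.71°;  2α = 11.42°
edge 2: e_2 = (-0.70, -2.38);  n_2 = (-0.9594, +0.2822)
edge 3: e_3 = (+3.67, -1.58);  n_3 = (-0.3954, -0.9185)
∠(n_2, n_3) = 83.10°
δ = |180° − 83.10°| = 96.90°
96.90° > 2α = 11.42°  →  invalid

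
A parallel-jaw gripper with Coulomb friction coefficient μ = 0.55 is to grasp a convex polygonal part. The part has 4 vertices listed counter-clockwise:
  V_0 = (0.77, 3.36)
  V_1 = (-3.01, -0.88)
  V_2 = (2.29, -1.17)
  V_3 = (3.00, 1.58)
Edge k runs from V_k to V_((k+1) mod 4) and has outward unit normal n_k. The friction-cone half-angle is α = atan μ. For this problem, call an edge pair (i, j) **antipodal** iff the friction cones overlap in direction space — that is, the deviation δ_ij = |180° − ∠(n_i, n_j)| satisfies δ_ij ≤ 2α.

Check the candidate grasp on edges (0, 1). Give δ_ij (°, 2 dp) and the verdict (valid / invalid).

δ = 51.41°, valid

α = atan 0.55 = 28.81°;  2α = 57.62°
edge 0: e_0 = (-3.78, -4.24);  n_0 = (-0.7464, +0.6655)
edge 1: e_1 = (+5.30, -0.29);  n_1 = (-0.0546, -0.9985)
∠(n_0, n_1) = 128.59°
δ = |180° − 128.59°| = 51.41°
51.41° ≤ 2α = 57.62°  →  valid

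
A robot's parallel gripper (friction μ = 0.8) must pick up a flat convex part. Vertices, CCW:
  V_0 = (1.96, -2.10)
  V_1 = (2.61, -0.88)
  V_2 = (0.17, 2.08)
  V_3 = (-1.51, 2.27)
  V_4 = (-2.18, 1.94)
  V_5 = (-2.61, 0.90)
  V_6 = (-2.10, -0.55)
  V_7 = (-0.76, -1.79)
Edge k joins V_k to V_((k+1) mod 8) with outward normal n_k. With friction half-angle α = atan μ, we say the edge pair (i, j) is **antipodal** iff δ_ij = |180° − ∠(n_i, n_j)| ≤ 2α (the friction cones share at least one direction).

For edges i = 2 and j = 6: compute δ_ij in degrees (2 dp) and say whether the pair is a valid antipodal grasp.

α = atan 0.8 = 38.66°;  2α = 77.32°
edge 2: e_2 = (-1.68, +0.19);  n_2 = (+0.1124, +0.9937)
edge 6: e_6 = (+1.34, -1.24);  n_6 = (-0.6792, -0.7340)
∠(n_2, n_6) = 143.67°
δ = |180° − 143.67°| = 36.33°
36.33° ≤ 2α = 77.32°  →  valid

δ = 36.33°, valid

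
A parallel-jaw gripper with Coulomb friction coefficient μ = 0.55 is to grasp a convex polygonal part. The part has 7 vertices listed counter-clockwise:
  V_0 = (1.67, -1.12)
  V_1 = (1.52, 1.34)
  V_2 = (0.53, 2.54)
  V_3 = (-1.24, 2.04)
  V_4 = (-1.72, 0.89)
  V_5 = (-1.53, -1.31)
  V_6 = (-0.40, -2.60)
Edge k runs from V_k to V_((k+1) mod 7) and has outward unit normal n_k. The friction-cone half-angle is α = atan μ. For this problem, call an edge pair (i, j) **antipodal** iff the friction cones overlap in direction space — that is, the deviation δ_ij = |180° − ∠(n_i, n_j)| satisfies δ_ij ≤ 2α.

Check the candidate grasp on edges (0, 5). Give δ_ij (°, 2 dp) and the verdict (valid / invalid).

α = atan 0.55 = 28.81°;  2α = 57.62°
edge 0: e_0 = (-0.15, +2.46);  n_0 = (+0.9981, +0.0609)
edge 5: e_5 = (+1.13, -1.29);  n_5 = (-0.7522, -0.6589)
∠(n_0, n_5) = 142.27°
δ = |180° − 142.27°| = 37.73°
37.73° ≤ 2α = 57.62°  →  valid

δ = 37.73°, valid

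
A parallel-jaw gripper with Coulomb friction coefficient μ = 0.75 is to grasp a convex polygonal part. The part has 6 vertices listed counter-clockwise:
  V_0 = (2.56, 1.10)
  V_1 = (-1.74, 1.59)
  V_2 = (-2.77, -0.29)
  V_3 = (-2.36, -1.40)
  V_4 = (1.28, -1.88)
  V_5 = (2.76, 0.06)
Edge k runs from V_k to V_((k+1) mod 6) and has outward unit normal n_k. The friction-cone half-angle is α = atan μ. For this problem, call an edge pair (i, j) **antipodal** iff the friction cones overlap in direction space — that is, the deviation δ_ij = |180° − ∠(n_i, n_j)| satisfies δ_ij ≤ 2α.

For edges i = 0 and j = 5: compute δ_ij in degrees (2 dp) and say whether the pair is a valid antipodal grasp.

δ = 107.39°, invalid

α = atan 0.75 = 36.87°;  2α = 73.74°
edge 0: e_0 = (-4.30, +0.49);  n_0 = (+0.1132, +0.9936)
edge 5: e_5 = (-0.20, +1.04);  n_5 = (+0.9820, +0.1888)
∠(n_0, n_5) = 72.61°
δ = |180° − 72.61°| = 107.39°
107.39° > 2α = 73.74°  →  invalid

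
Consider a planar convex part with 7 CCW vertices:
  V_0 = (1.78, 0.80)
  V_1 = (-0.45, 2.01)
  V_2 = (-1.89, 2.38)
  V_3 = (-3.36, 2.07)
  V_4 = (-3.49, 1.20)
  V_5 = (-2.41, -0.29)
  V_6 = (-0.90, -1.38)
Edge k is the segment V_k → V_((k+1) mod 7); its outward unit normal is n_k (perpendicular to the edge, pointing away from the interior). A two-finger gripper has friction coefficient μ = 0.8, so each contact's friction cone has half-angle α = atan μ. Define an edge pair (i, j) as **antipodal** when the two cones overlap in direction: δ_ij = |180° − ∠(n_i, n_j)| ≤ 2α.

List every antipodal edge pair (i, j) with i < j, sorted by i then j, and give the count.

count = 11; pairs: (0,3), (0,4), (0,5), (0,6), (1,4), (1,5), (1,6), (2,4), (2,5), (2,6), (3,6)

α = atan 0.8 = 38.66°;  2α = 77.32°
n_0 = (+0.4769, +0.8789)
n_1 = (+0.2489, +0.9685)
n_2 = (-0.2063, +0.9785)
n_3 = (-0.9890, +0.1478)
n_4 = (-0.8097, -0.5869)
n_5 = (-0.5853, -0.8108)
n_6 = (+0.6310, -0.7758)
  (0,1): δ = 165.93°  ·
  (0,2): δ = 139.61°  ·
  (0,3): δ = 70.01°  ✓
  (0,4): δ = 25.58°  ✓
  (0,5): δ = 7.34°  ✓
  (0,6): δ = 67.61°  ✓
  (1,2): δ = 153.68°  ·
  (1,3): δ = 84.09°  ·
  (1,4): δ = 39.65°  ✓
  (1,5): δ = 21.41°  ✓
  (1,6): δ = 53.54°  ✓
  (2,3): δ = 110.41°  ·
  (2,4): δ = 65.97°  ✓
  (2,5): δ = 47.73°  ✓
  (2,6): δ = 27.22°  ✓
  (3,4): δ = 135.57°  ·
  (3,5): δ = 117.33°  ·
  (3,6): δ = 42.38°  ✓
  (4,5): δ = 161.76°  ·
  (4,6): δ = 86.81°  ·
  (5,6): δ = 105.05°  ·
antipodal pairs: 11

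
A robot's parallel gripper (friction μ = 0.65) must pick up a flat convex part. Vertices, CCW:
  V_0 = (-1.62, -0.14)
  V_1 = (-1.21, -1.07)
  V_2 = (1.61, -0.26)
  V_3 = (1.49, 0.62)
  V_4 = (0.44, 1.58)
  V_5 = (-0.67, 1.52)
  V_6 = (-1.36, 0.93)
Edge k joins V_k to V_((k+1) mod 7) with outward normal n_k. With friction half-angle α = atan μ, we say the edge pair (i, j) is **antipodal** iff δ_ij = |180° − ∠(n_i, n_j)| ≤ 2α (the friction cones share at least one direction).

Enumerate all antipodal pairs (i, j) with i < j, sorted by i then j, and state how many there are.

count = 9; pairs: (0,2), (0,3), (1,3), (1,4), (1,5), (1,6), (2,5), (2,6), (3,6)

α = atan 0.65 = 33.02°;  2α = 66.05°
n_0 = (-0.9150, -0.4034)
n_1 = (+0.2761, -0.9611)
n_2 = (+0.9908, +0.1351)
n_3 = (+0.6748, +0.7380)
n_4 = (-0.0540, +0.9985)
n_5 = (-0.6499, +0.7600)
n_6 = (-0.9717, +0.2361)
  (0,1): δ = 97.76°  ·
  (0,2): δ = 16.03°  ✓
  (0,3): δ = 23.77°  ✓
  (0,4): δ = 69.30°  ·
  (0,5): δ = 106.74°  ·
  (0,6): δ = 142.55°  ·
  (1,2): δ = 98.26°  ·
  (1,3): δ = 58.46°  ✓
  (1,4): δ = 12.93°  ✓
  (1,5): δ = 24.51°  ✓
  (1,6): δ = 60.32°  ✓
  (2,3): δ = 140.20°  ·
  (2,4): δ = 94.67°  ·
  (2,5): δ = 57.23°  ✓
  (2,6): δ = 21.42°  ✓
  (3,4): δ = 134.47°  ·
  (3,5): δ = 97.03°  ·
  (3,6): δ = 61.22°  ✓
  (4,5): δ = 142.56°  ·
  (4,6): δ = 106.75°  ·
  (5,6): δ = 144.19°  ·
antipodal pairs: 9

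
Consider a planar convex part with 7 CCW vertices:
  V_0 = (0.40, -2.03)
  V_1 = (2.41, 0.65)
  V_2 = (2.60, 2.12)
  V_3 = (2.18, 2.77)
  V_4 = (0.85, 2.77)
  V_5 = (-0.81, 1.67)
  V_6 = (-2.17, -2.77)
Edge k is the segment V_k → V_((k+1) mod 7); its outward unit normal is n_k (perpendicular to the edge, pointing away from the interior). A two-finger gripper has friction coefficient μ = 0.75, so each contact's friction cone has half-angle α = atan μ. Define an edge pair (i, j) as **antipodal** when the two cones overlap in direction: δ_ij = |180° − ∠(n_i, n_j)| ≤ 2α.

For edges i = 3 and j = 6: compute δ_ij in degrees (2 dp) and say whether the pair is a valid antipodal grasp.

δ = 16.06°, valid

α = atan 0.75 = 36.87°;  2α = 73.74°
edge 3: e_3 = (-1.33, +0.00);  n_3 = (+0.0000, +1.0000)
edge 6: e_6 = (+2.57, +0.74);  n_6 = (+0.2767, -0.9610)
∠(n_3, n_6) = 163.94°
δ = |180° − 163.94°| = 16.06°
16.06° ≤ 2α = 73.74°  →  valid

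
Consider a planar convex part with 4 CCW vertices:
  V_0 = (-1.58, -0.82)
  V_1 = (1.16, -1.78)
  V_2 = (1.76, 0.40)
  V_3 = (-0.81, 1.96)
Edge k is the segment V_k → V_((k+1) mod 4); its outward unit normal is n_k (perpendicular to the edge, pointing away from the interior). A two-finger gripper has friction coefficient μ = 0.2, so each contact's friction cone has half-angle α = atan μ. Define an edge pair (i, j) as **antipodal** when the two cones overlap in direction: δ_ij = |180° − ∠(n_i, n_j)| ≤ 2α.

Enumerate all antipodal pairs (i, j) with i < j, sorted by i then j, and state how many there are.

count = 2; pairs: (0,2), (1,3)

α = atan 0.2 = 11.31°;  2α = 22.62°
n_0 = (-0.3307, -0.9438)
n_1 = (+0.9641, -0.2654)
n_2 = (+0.5189, +0.8548)
n_3 = (-0.9637, +0.2669)
  (0,1): δ = 86.08°  ·
  (0,2): δ = 11.95°  ✓
  (0,3): δ = 93.83°  ·
  (1,2): δ = 105.87°  ·
  (1,3): δ = 0.09°  ✓
  (2,3): δ = 74.22°  ·
antipodal pairs: 2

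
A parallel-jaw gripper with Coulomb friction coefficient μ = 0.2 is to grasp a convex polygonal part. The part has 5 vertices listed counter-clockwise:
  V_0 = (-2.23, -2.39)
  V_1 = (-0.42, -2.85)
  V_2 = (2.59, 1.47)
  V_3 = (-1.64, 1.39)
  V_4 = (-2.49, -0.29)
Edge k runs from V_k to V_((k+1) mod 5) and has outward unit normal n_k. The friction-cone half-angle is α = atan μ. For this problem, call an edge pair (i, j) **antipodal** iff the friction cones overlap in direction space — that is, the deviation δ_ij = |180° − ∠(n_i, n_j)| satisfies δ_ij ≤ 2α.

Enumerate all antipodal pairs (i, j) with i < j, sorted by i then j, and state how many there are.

count = 2; pairs: (0,2), (1,3)

α = atan 0.2 = 11.31°;  2α = 22.62°
n_0 = (-0.2463, -0.9692)
n_1 = (+0.8205, -0.5717)
n_2 = (-0.0189, +0.9998)
n_3 = (-0.8923, +0.4515)
n_4 = (-0.9924, -0.1229)
  (0,1): δ = 110.61°  ·
  (0,2): δ = 15.34°  ✓
  (0,3): δ = 77.42°  ·
  (0,4): δ = 111.32°  ·
  (1,2): δ = 54.05°  ·
  (1,3): δ = 8.03°  ✓
  (1,4): δ = 41.93°  ·
  (2,3): δ = 117.92°  ·
  (2,4): δ = 84.03°  ·
  (3,4): δ = 146.10°  ·
antipodal pairs: 2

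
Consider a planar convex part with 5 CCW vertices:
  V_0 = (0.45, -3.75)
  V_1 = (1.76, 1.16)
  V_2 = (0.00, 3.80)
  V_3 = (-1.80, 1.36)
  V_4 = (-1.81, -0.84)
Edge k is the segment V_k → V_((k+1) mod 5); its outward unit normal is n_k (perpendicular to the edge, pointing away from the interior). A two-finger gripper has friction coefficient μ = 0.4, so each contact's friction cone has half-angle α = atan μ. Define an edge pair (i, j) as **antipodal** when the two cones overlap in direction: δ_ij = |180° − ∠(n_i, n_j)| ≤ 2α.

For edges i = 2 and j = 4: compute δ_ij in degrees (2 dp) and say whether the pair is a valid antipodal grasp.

δ = 105.75°, invalid

α = atan 0.4 = 21.80°;  2α = 43.60°
edge 2: e_2 = (-1.80, -2.44);  n_2 = (-0.8047, +0.5936)
edge 4: e_4 = (+2.26, -2.91);  n_4 = (-0.7898, -0.6134)
∠(n_2, n_4) = 74.25°
δ = |180° − 74.25°| = 105.75°
105.75° > 2α = 43.60°  →  invalid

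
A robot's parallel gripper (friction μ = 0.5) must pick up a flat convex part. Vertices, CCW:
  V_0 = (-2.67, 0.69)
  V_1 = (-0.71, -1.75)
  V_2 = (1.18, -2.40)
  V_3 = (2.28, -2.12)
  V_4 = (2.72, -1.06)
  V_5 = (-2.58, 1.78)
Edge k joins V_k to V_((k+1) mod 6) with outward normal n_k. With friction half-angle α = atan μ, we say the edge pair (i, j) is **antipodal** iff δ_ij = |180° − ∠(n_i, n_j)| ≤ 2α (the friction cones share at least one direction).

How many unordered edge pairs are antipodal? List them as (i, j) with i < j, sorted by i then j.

count = 4; pairs: (0,4), (1,4), (2,4), (3,5)

α = atan 0.5 = 26.57°;  2α = 53.13°
n_0 = (-0.7796, -0.6263)
n_1 = (-0.3252, -0.9456)
n_2 = (+0.2467, -0.9691)
n_3 = (+0.9236, -0.3834)
n_4 = (+0.4723, +0.8814)
n_5 = (-0.9966, +0.0823)
  (0,1): δ = 147.75°  ·
  (0,2): δ = 114.49°  ·
  (0,3): δ = 61.32°  ·
  (0,4): δ = 23.04°  ✓
  (0,5): δ = 136.51°  ·
  (1,2): δ = 146.74°  ·
  (1,3): δ = 93.56°  ·
  (1,4): δ = 9.21°  ✓
  (1,5): δ = 104.26°  ·
  (2,3): δ = 126.82°  ·
  (2,4): δ = 42.47°  ✓
  (2,5): δ = 71.00°  ·
  (3,4): δ = 95.64°  ·
  (3,5): δ = 17.82°  ✓
  (4,5): δ = 66.54°  ·
antipodal pairs: 4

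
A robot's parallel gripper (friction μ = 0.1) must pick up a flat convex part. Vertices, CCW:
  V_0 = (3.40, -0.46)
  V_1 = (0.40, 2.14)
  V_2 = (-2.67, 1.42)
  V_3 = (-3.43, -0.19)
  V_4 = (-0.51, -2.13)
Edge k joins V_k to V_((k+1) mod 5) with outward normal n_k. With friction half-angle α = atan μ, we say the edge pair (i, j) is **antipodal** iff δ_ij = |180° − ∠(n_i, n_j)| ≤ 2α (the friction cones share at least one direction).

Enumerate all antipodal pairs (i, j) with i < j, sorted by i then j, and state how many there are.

α = atan 0.1 = 5.71°;  2α = 11.42°
n_0 = (+0.6549, +0.7557)
n_1 = (-0.2283, +0.9736)
n_2 = (-0.9043, +0.4269)
n_3 = (-0.5534, -0.8329)
n_4 = (+0.3928, -0.9196)
  (0,1): δ = 125.89°  ·
  (0,2): δ = 74.36°  ·
  (0,3): δ = 7.31°  ✓
  (0,4): δ = 64.04°  ·
  (1,2): δ = 128.47°  ·
  (1,3): δ = 46.80°  ·
  (1,4): δ = 9.93°  ✓
  (2,3): δ = 98.33°  ·
  (2,4): δ = 41.60°  ·
  (3,4): δ = 123.27°  ·
antipodal pairs: 2

count = 2; pairs: (0,3), (1,4)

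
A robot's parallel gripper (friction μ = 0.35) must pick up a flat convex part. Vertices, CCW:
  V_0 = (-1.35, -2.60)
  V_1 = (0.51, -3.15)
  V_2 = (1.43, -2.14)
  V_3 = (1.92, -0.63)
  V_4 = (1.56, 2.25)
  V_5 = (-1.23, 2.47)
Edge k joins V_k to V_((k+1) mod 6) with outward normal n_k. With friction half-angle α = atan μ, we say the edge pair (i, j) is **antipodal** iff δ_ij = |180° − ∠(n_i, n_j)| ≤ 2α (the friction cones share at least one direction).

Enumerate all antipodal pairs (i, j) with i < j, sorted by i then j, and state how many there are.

α = atan 0.35 = 19.29°;  2α = 38.58°
n_0 = (-0.2836, -0.9590)
n_1 = (+0.7393, -0.6734)
n_2 = (+0.9512, -0.3087)
n_3 = (+0.9923, +0.1240)
n_4 = (+0.0786, +0.9969)
n_5 = (-0.9997, +0.0237)
  (0,1): δ = 115.86°  ·
  (0,2): δ = 91.51°  ·
  (0,3): δ = 66.40°  ·
  (0,4): δ = 11.96°  ✓
  (0,5): δ = 105.12°  ·
  (1,2): δ = 155.65°  ·
  (1,3): δ = 130.54°  ·
  (1,4): δ = 52.18°  ·
  (1,5): δ = 40.97°  ·
  (2,3): δ = 154.90°  ·
  (2,4): δ = 76.53°  ·
  (2,5): δ = 16.62°  ✓
  (3,4): δ = 101.63°  ·
  (3,5): δ = 8.48°  ✓
  (4,5): δ = 86.85°  ·
antipodal pairs: 3

count = 3; pairs: (0,4), (2,5), (3,5)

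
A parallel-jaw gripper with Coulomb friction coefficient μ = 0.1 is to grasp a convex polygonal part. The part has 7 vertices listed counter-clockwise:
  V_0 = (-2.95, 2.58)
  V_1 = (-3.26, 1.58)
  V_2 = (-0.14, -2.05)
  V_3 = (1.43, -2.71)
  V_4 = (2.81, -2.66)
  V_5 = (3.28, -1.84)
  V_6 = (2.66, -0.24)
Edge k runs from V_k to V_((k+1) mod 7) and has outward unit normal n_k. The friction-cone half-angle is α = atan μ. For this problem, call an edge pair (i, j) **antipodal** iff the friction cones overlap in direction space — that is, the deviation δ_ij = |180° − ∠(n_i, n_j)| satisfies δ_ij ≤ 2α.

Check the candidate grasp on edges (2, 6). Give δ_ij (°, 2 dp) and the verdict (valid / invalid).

δ = 3.89°, valid

α = atan 0.1 = 5.71°;  2α = 11.42°
edge 2: e_2 = (+1.57, -0.66);  n_2 = (-0.3875, -0.9219)
edge 6: e_6 = (-5.61, +2.82);  n_6 = (+0.4491, +0.8935)
∠(n_2, n_6) = 176.11°
δ = |180° − 176.11°| = 3.89°
3.89° ≤ 2α = 11.42°  →  valid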